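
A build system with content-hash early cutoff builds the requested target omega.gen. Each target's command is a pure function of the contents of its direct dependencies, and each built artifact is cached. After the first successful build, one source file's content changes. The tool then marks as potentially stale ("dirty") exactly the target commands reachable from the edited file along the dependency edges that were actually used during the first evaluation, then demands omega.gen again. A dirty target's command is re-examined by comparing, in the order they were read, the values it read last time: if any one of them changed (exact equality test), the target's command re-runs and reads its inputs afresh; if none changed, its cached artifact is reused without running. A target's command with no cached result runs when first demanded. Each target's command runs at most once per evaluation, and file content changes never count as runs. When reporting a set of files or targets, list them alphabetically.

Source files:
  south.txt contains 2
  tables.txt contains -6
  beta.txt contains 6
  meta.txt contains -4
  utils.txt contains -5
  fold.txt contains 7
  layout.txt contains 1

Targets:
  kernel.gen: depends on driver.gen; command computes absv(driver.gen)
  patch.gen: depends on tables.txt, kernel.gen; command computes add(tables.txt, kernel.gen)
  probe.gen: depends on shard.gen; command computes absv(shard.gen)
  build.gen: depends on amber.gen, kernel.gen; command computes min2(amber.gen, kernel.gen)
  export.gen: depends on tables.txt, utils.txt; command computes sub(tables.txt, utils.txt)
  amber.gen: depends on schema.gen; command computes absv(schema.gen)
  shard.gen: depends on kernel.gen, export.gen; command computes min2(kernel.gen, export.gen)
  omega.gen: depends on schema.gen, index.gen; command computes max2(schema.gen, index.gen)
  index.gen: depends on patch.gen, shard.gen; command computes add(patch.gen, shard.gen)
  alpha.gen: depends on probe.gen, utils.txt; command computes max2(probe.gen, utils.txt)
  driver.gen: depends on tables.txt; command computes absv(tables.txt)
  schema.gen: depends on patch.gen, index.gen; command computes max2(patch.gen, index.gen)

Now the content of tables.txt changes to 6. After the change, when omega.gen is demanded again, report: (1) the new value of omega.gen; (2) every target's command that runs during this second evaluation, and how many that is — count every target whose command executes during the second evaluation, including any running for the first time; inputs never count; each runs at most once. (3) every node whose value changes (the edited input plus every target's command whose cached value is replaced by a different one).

New value of omega.gen: 18.
Target commands that run: driver.gen, export.gen, index.gen, omega.gen, patch.gen, schema.gen, shard.gen — 7 in total.
Values that change: export.gen, index.gen, omega.gen, patch.gen, schema.gen, shard.gen, tables.txt.
Key observation: the cutoff stops propagation at kernel.gen — its inputs' values are unchanged, so it reuses its cache.

First evaluation (everything demanded from the output):
  driver.gen = absv(-6) = 6
  export.gen = sub(-6, -5) = -1
  kernel.gen = absv(6) = 6
  patch.gen = add(-6, 6) = 0
  shard.gen = min2(6, -1) = -1
  index.gen = add(0, -1) = -1
  schema.gen = max2(0, -1) = 0
  omega.gen = max2(0, -1) = 0

Propagation after the edit:
  driver.gen: runs — tables.txt -6->6; result 6 (same value as before).
  export.gen: runs — tables.txt -6->6; result 11.
  kernel.gen: checked — values it read are unchanged (driver.gen unchanged); reused cached 6 without running.
  patch.gen: runs — tables.txt -6->6; result 12.
  shard.gen: runs — export.gen -1->11; result 6.
  index.gen: runs — patch.gen 0->12; shard.gen -1->6; result 18.
  schema.gen: runs — patch.gen 0->12; index.gen -1->18; result 18.
  omega.gen: runs — schema.gen 0->18; index.gen -1->18; result 18.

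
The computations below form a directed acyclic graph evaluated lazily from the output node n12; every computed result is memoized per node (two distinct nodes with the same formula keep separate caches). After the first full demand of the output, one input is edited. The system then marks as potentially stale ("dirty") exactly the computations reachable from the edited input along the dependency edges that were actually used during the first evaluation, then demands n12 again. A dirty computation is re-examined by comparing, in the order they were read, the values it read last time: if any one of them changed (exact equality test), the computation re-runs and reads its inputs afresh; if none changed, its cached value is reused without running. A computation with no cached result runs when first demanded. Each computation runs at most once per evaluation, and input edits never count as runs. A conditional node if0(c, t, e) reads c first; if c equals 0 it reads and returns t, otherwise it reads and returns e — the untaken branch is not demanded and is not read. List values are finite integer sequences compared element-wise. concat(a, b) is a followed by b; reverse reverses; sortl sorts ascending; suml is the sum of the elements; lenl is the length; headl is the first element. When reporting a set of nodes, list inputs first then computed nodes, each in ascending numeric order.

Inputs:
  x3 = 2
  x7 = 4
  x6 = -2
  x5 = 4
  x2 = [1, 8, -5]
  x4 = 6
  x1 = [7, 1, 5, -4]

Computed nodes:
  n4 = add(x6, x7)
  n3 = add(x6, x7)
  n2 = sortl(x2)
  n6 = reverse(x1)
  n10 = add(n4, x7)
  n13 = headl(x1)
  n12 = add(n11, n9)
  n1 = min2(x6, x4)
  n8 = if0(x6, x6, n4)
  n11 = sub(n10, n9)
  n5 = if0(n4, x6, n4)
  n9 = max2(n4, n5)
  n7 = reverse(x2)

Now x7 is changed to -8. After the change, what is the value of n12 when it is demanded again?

Demanding n12 again yields -18.

First demand of the output computes:
  n4 = add(-2, 4) = 2
  n5 = if0(n4=2 -> else branch n4) = 2
  n9 = max2(2, 2) = 2
  n10 = add(2, 4) = 6
  n11 = sub(6, 2) = 4
  n12 = add(4, 2) = 6

After the edit, cleaning proceeds:
  n4: a read changed (x7 4->-8) — executes, giving -10.
  n5: a read changed (n4 2->-10; n4 2->-10) — executes, giving -10.
  n9: a read changed (n4 2->-10; n5 2->-10) — executes, giving -10.
  n10: a read changed (n4 2->-10; x7 4->-8) — executes, giving -18.
  n11: a read changed (n10 6->-18; n9 2->-10) — executes, giving -8.
  n12: a read changed (n11 4->-8; n9 2->-10) — executes, giving -18.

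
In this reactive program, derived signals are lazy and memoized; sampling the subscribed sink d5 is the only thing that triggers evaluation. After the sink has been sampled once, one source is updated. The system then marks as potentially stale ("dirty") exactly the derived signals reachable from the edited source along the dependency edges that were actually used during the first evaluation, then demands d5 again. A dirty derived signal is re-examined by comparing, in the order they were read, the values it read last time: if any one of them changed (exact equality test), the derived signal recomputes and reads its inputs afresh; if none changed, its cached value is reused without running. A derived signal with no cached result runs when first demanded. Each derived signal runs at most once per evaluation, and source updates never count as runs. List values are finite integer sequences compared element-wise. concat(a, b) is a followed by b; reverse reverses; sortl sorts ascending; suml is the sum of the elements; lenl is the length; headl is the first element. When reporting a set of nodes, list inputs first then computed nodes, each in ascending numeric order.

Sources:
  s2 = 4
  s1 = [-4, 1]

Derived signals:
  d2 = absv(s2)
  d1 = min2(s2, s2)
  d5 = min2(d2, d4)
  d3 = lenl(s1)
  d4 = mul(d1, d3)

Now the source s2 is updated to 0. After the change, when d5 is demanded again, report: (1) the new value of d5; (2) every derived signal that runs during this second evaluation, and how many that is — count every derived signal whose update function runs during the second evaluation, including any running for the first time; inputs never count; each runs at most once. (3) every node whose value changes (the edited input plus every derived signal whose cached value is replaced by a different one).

First demand of the output computes:
  d1 = min2(4, 4) = 4
  d2 = absv(4) = 4
  d3 = lenl([-4, 1]) = 2
  d4 = mul(4, 2) = 8
  d5 = min2(4, 8) = 4

After the edit, cleaning proceeds:
  d1: a read changed (s2 4->0; s2 4->0) — executes, giving 0.
  d2: a read changed (s2 4->0) — executes, giving 0.
  d4: a read changed (d1 4->0) — executes, giving 0.
  d5: a read changed (d2 4->0; d4 8->0) — executes, giving 0.

Demanding d5 again yields 0.
4 derived signals run: d1, d2, d4, d5.
The nodes whose values change: s2, d1, d2, d4, d5.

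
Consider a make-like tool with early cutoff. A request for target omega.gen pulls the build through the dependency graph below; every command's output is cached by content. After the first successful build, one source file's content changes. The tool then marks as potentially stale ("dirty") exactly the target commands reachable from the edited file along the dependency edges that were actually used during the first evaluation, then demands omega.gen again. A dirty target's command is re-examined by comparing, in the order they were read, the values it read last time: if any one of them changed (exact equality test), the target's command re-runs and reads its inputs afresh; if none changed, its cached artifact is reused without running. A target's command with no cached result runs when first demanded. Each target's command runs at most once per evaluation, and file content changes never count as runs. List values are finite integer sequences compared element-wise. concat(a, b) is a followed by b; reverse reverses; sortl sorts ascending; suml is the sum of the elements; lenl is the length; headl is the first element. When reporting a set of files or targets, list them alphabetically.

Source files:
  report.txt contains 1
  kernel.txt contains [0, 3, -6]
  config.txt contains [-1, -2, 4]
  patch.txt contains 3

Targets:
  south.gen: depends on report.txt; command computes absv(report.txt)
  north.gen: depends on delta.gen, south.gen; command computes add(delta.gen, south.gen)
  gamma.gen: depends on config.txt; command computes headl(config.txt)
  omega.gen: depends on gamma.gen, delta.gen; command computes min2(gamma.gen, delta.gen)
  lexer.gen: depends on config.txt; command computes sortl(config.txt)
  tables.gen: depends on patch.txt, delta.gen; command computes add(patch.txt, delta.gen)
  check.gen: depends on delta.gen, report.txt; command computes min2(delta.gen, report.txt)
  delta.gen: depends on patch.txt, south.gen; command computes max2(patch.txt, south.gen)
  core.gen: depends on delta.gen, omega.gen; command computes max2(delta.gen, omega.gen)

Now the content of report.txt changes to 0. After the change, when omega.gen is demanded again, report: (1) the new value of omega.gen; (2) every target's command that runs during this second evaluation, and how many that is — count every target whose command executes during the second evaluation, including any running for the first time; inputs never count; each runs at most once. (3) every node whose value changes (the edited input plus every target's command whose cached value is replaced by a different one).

First demand of the output computes:
  gamma.gen = headl([-1, -2, 4]) = -1
  south.gen = absv(1) = 1
  delta.gen = max2(3, 1) = 3
  omega.gen = min2(-1, 3) = -1

After the edit, cleaning proceeds:
  south.gen: a read changed (report.txt 1->0) — executes, giving 0.
  delta.gen: a read changed (south.gen 1->0) — executes, giving 3 — identical to its old value.
  omega.gen: dirty, but its reads are unchanged (gamma.gen unchanged, delta.gen unchanged); cached -1 stands.

Note the absorption at delta.gen: it re-runs yet its value is the same, leaving the output's value untouched.

Demanding omega.gen again yields -1.
2 target commands run: delta.gen, south.gen.
The nodes whose values change: report.txt, south.gen.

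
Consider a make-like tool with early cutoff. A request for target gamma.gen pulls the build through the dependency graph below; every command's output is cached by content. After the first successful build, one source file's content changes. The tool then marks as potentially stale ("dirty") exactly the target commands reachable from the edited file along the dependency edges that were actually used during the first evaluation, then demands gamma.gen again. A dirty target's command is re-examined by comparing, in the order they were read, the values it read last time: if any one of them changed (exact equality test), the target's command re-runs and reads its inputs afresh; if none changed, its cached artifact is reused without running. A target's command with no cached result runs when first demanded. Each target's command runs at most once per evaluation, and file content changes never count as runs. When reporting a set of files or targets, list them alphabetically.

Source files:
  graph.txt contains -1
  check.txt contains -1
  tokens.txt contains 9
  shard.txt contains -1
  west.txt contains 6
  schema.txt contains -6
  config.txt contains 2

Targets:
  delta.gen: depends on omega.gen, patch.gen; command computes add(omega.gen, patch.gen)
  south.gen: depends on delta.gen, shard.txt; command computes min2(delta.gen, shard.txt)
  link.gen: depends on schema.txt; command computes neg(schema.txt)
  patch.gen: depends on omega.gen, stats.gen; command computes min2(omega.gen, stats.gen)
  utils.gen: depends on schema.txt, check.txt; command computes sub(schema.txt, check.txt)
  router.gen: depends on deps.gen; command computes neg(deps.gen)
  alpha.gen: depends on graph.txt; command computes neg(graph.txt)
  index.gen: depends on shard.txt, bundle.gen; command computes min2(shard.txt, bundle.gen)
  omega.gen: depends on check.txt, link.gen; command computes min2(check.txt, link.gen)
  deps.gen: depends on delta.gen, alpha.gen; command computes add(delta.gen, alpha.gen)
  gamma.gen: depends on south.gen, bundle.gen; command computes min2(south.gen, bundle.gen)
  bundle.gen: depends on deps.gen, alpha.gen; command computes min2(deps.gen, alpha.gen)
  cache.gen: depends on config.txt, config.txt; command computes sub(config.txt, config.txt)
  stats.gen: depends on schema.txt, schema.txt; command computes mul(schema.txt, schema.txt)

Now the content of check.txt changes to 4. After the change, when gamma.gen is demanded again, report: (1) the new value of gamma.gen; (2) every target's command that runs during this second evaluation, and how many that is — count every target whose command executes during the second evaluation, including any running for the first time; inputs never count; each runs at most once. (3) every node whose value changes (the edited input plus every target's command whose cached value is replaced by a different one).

First demand of the output computes:
  alpha.gen = neg(-1) = 1
  link.gen = neg(-6) = 6
  omega.gen = min2(-1, 6) = -1
  stats.gen = mul(-6, -6) = 36
  patch.gen = min2(-1, 36) = -1
  delta.gen = add(-1, -1) = -2
  deps.gen = add(-2, 1) = -1
  bundle.gen = min2(-1, 1) = -1
  south.gen = min2(-2, -1) = -2
  gamma.gen = min2(-2, -1) = -2

After the edit, cleaning proceeds:
  omega.gen: a read changed (check.txt -1->4) — executes, giving 4.
  patch.gen: a read changed (omega.gen -1->4) — executes, giving 4.
  delta.gen: a read changed (omega.gen -1->4; patch.gen -1->4) — executes, giving 8.
  deps.gen: a read changed (delta.gen -2->8) — executes, giving 9.
  bundle.gen: a read changed (deps.gen -1->9) — executes, giving 1.
  south.gen: a read changed (delta.gen -2->8) — executes, giving -1.
  gamma.gen: a read changed (south.gen -2->-1; bundle.gen -1->1) — executes, giving -1.

Demanding gamma.gen again yields -1.
7 target commands run: bundle.gen, delta.gen, deps.gen, gamma.gen, omega.gen, patch.gen, south.gen.
The nodes whose values change: bundle.gen, check.txt, delta.gen, deps.gen, gamma.gen, omega.gen, patch.gen, south.gen.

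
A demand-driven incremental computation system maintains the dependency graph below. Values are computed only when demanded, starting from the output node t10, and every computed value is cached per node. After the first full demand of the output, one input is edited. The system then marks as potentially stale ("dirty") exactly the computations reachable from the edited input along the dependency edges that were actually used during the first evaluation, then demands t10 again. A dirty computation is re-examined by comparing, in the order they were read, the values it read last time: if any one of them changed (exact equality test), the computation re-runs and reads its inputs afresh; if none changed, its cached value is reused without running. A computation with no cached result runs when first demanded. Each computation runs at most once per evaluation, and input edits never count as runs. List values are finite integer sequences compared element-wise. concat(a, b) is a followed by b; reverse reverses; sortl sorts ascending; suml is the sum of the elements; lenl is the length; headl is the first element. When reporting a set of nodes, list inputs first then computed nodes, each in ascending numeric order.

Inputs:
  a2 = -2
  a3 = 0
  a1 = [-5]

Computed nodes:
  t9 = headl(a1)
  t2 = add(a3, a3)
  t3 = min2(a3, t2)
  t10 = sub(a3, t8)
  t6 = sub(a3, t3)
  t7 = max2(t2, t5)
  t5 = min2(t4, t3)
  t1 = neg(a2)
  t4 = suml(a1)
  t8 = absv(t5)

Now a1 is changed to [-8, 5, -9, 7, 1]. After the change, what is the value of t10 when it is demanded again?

First evaluation (everything demanded from the output):
  t2 = add(0, 0) = 0
  t3 = min2(0, 0) = 0
  t4 = suml([-5]) = -5
  t5 = min2(-5, 0) = -5
  t8 = absv(-5) = 5
  t10 = sub(0, 5) = -5

Propagation after the edit:
  t4: runs — a1 [-5]->[-8, 5, -9, 7, 1]; result -4.
  t5: runs — t4 -5->-4; result -4.
  t8: runs — t5 -5->-4; result 4.
  t10: runs — t8 5->4; result -4.

New value of t10: -4.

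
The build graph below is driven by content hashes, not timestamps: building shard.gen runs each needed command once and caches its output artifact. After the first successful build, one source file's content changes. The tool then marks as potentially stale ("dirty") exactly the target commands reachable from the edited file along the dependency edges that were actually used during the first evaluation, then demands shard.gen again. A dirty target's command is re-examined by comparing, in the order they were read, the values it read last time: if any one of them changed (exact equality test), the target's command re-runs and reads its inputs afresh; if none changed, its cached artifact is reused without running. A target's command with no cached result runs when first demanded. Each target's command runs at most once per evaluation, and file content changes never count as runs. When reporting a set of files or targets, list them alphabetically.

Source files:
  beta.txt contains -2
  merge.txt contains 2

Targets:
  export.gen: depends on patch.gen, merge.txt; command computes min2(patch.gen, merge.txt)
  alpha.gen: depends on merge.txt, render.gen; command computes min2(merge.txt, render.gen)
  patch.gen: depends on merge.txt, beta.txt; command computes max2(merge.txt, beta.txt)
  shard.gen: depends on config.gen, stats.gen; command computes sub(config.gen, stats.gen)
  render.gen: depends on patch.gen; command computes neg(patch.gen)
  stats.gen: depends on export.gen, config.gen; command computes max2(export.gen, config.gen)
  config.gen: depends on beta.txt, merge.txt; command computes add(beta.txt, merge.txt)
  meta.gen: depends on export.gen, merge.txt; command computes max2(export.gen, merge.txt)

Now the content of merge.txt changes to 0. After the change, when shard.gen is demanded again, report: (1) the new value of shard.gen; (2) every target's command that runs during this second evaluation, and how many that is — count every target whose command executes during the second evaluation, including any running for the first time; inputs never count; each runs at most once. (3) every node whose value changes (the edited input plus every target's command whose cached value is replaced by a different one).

shard.gen now evaluates to -2.
Run set: config.gen, export.gen, patch.gen, shard.gen, stats.gen (5 run).
Changed values: config.gen, export.gen, merge.txt, patch.gen, stats.gen.

Initial pass — values computed on the first demand:
  config.gen = add(-2, 2) = 0
  patch.gen = max2(2, -2) = 2
  export.gen = min2(2, 2) = 2
  stats.gen = max2(2, 0) = 2
  shard.gen = sub(0, 2) = -2

Second demand — change propagation:
  config.gen: re-runs because merge.txt 2->0; new result -2.
  patch.gen: re-runs because merge.txt 2->0; new result 0.
  export.gen: re-runs because patch.gen 2->0; merge.txt 2->0; new result 0.
  stats.gen: re-runs because export.gen 2->0; config.gen 0->-2; new result 0.
  shard.gen: re-runs because config.gen 0->-2; stats.gen 2->0; new result -2 (unchanged).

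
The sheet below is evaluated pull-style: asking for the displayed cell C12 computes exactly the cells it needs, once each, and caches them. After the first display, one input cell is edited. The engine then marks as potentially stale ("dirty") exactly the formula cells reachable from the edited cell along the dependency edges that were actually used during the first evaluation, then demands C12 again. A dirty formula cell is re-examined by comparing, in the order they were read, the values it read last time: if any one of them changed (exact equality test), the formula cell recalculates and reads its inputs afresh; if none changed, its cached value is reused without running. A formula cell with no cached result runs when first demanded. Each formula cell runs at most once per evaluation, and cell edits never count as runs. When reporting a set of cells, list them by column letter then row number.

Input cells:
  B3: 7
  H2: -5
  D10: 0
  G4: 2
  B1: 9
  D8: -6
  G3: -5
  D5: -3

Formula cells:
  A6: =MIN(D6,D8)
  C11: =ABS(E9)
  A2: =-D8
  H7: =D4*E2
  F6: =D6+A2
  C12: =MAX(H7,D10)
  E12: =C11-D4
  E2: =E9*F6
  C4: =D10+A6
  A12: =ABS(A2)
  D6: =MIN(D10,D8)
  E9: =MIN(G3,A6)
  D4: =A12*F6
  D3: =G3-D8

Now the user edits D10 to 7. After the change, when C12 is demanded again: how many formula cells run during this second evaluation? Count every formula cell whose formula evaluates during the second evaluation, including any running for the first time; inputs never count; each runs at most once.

First demand of the output computes:
  A2 = -(-6) = 6
  A12 = ABS(6) = 6
  D6 = MIN(0, -6) = -6
  A6 = MIN(-6, -6) = -6
  E9 = MIN(-5, -6) = -6
  F6 = -6 + 6 = 0
  D4 = 6 * 0 = 0
  E2 = -6 * 0 = 0
  H7 = 0 * 0 = 0
  C12 = MAX(0, 0) = 0

After the edit, cleaning proceeds:
  D6: a read changed (D10 0->7) — executes, giving -6 — identical to its old value.
  A6: dirty, but its reads are unchanged (D6 unchanged, D8 unchanged); cached -6 stands.
  E9: dirty, but its reads are unchanged (G3 unchanged, A6 unchanged); cached -6 stands.
  F6: dirty, but its reads are unchanged (D6 unchanged, A2 unchanged); cached 0 stands.
  D4: dirty, but its reads are unchanged (A12 unchanged, F6 unchanged); cached 0 stands.
  E2: dirty, but its reads are unchanged (E9 unchanged, F6 unchanged); cached 0 stands.
  H7: dirty, but its reads are unchanged (D4 unchanged, E2 unchanged); cached 0 stands.
  C12: a read changed (D10 0->7) — executes, giving 7.

Note where the cutoff bites: A6 is checked, finds nothing changed, and keeps its cache.

2 formula cells run: C12, D6.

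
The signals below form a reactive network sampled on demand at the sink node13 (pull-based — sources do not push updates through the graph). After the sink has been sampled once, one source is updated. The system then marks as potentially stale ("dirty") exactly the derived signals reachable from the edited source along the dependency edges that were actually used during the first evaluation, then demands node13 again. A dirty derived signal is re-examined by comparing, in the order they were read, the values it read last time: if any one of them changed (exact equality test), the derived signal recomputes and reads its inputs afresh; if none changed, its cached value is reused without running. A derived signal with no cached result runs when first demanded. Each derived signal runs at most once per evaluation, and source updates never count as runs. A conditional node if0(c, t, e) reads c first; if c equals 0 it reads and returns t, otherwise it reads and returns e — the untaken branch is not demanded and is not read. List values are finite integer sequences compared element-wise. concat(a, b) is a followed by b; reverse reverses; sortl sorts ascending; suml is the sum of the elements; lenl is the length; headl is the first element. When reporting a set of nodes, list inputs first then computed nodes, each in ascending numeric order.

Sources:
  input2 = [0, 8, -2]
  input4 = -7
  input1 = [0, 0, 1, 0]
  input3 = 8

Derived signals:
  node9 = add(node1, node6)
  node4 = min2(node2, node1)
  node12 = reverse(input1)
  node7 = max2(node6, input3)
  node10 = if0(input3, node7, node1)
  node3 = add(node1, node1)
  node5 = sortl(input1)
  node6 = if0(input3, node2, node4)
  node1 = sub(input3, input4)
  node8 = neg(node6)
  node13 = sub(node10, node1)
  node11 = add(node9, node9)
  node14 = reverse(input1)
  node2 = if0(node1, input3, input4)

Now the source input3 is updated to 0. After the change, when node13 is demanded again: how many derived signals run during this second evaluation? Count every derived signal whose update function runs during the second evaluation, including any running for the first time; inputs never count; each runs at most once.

Run set: node1, node2, node6, node7, node10, node13 (6 run).
The important point: the flipped condition pulls in fresh nodes; node2, node6, node7 run for the first time.

Initial pass — values computed on the first demand:
  node1 = sub(8, -7) = 15
  node10 = if0(input3=8 -> else branch node1) = 15
  node13 = sub(15, 15) = 0

Second demand — change propagation:
  node1: re-runs because input3 8->0; new result 7.
  node2: newly demanded (no cache) — executes and yields -7.
  node6: newly demanded (no cache) — executes and yields -7.
  node7: newly demanded (no cache) — executes and yields 0.
  node10: re-runs because input3 8->0; node1 15->7; new result 0.
  node13: re-runs because node10 15->0; node1 15->7; new result -7.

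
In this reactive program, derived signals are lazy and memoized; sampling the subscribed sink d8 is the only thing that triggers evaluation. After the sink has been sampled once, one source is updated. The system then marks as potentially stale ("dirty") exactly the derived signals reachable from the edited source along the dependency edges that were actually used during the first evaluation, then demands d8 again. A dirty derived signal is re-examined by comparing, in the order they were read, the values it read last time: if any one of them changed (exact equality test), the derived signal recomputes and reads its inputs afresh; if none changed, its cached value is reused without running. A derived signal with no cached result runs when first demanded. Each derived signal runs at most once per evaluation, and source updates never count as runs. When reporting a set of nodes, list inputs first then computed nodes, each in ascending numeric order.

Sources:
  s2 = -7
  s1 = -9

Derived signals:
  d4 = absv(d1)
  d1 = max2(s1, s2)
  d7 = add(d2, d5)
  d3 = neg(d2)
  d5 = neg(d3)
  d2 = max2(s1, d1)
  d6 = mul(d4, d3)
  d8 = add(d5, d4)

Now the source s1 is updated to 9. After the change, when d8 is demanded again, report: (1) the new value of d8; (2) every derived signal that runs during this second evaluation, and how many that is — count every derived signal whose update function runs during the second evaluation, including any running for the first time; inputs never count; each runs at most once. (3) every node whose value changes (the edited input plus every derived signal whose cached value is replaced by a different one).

First demand of the output computes:
  d1 = max2(-9, -7) = -7
  d2 = max2(-9, -7) = -7
  d3 = neg(-7) = 7
  d4 = absv(-7) = 7
  d5 = neg(7) = -7
  d8 = add(-7, 7) = 0

After the edit, cleaning proceeds:
  d1: a read changed (s1 -9->9) — executes, giving 9.
  d2: a read changed (s1 -9->9; d1 -7->9) — executes, giving 9.
  d3: a read changed (d2 -7->9) — executes, giving -9.
  d4: a read changed (d1 -7->9) — executes, giving 9.
  d5: a read changed (d3 7->-9) — executes, giving 9.
  d8: a read changed (d5 -7->9; d4 7->9) — executes, giving 18.

Demanding d8 again yields 18.
6 derived signals run: d1, d2, d3, d4, d5, d8.
The nodes whose values change: s1, d1, d2, d3, d4, d5, d8.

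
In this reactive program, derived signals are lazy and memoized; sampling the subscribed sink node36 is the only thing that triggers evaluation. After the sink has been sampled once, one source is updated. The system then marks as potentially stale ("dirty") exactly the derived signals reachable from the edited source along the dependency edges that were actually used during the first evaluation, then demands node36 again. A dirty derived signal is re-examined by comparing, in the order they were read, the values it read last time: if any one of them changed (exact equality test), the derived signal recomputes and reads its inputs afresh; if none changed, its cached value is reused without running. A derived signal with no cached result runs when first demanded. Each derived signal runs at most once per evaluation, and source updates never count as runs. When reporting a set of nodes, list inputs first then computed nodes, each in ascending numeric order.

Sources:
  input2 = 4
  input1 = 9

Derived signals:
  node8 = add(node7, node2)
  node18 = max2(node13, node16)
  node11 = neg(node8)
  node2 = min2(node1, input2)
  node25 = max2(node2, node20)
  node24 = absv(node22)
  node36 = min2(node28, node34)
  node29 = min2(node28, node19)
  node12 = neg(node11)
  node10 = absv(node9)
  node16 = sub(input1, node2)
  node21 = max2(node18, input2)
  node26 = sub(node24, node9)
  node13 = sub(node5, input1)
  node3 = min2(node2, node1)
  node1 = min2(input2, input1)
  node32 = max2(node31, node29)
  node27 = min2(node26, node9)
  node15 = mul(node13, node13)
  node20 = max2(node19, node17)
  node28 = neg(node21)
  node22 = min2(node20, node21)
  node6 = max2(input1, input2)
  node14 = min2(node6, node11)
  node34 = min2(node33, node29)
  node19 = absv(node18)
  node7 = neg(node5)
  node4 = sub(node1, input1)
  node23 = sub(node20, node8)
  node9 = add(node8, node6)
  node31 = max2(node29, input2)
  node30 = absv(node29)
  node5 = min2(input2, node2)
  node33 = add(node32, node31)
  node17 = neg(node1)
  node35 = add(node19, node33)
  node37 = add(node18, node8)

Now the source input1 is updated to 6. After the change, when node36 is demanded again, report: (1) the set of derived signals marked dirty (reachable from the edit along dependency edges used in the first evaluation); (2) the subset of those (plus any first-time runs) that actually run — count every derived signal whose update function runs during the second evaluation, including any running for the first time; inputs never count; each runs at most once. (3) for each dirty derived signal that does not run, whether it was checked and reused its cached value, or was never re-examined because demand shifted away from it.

The edit dirties: node1, node2, node5, node13, node16, node18, node19, node21, node28, node29, node31, node32, node33, node34, node36.
12 derived signals run: node1, node13, node16, node18, node19, node21, node28, node29, node31, node32, node34, node36.
Cache hits after checking: node2, node5, node33.
Note where the cutoff bites: node2 is checked, finds nothing changed, and keeps its cache.

First demand of the output computes:
  node1 = min2(4, 9) = 4
  node2 = min2(4, 4) = 4
  node5 = min2(4, 4) = 4
  node13 = sub(4, 9) = -5
  node16 = sub(9, 4) = 5
  node18 = max2(-5, 5) = 5
  node19 = absv(5) = 5
  node21 = max2(5, 4) = 5
  node28 = neg(5) = -5
  node29 = min2(-5, 5) = -5
  node31 = max2(-5, 4) = 4
  node32 = max2(4, -5) = 4
  node33 = add(4, 4) = 8
  node34 = min2(8, -5) = -5
  node36 = min2(-5, -5) = -5

After the edit, cleaning proceeds:
  node1: a read changed (input1 9->6) — executes, giving 4 — identical to its old value.
  node2: dirty, but its reads are unchanged (node1 unchanged, input2 unchanged); cached 4 stands.
  node5: dirty, but its reads are unchanged (input2 unchanged, node2 unchanged); cached 4 stands.
  node13: a read changed (input1 9->6) — executes, giving -2.
  node16: a read changed (input1 9->6) — executes, giving 2.
  node18: a read changed (node13 -5->-2; node16 5->2) — executes, giving 2.
  node19: a read changed (node18 5->2) — executes, giving 2.
  node21: a read changed (node18 5->2) — executes, giving 4.
  node28: a read changed (node21 5->4) — executes, giving -4.
  node29: a read changed (node28 -5->-4; node19 5->2) — executes, giving -4.
  node31: a read changed (node29 -5->-4) — executes, giving 4 — identical to its old value.
  node32: a read changed (node29 -5->-4) — executes, giving 4 — identical to its old value.
  node33: dirty, but its reads are unchanged (node32 unchanged, node31 unchanged); cached 8 stands.
  node34: a read changed (node29 -5->-4) — executes, giving -4.
  node36: a read changed (node28 -5->-4; node34 -5->-4) — executes, giving -4.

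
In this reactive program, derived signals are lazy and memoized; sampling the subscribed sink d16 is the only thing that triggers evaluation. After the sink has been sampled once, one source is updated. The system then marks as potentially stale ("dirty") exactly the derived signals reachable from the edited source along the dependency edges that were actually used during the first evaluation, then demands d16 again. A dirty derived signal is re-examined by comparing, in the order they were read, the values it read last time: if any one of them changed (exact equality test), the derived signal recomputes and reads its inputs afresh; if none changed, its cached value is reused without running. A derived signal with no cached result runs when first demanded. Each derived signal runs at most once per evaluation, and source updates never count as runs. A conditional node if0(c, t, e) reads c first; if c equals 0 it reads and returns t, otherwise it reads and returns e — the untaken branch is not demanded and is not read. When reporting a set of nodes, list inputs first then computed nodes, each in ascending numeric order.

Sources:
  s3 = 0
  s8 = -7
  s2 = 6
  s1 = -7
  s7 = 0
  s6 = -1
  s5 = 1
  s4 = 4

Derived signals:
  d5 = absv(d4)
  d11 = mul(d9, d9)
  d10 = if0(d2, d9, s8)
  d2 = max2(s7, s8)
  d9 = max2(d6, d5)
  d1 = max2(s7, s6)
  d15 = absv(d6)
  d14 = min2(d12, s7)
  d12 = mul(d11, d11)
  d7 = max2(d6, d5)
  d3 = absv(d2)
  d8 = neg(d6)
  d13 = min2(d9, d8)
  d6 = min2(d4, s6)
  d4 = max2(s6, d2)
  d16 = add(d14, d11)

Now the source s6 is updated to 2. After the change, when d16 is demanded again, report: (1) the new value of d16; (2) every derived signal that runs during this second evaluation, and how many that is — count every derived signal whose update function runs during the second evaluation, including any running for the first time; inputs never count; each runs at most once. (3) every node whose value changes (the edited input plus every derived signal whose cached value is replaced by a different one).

Demanding d16 again yields 4.
8 derived signals run: d4, d5, d6, d9, d11, d12, d14, d16.
The nodes whose values change: s6, d4, d5, d6, d9, d11, d12, d16.

First demand of the output computes:
  d2 = max2(0, -7) = 0
  d4 = max2(-1, 0) = 0
  d5 = absv(0) = 0
  d6 = min2(0, -1) = -1
  d9 = max2(-1, 0) = 0
  d11 = mul(0, 0) = 0
  d12 = mul(0, 0) = 0
  d14 = min2(0, 0) = 0
  d16 = add(0, 0) = 0

After the edit, cleaning proceeds:
  d4: a read changed (s6 -1->2) — executes, giving 2.
  d5: a read changed (d4 0->2) — executes, giving 2.
  d6: a read changed (d4 0->2; s6 -1->2) — executes, giving 2.
  d9: a read changed (d6 -1->2; d5 0->2) — executes, giving 2.
  d11: a read changed (d9 0->2; d9 0->2) — executes, giving 4.
  d12: a read changed (d11 0->4; d11 0->4) — executes, giving 16.
  d14: a read changed (d12 0->16) — executes, giving 0 — identical to its old value.
  d16: a read changed (d11 0->4) — executes, giving 4.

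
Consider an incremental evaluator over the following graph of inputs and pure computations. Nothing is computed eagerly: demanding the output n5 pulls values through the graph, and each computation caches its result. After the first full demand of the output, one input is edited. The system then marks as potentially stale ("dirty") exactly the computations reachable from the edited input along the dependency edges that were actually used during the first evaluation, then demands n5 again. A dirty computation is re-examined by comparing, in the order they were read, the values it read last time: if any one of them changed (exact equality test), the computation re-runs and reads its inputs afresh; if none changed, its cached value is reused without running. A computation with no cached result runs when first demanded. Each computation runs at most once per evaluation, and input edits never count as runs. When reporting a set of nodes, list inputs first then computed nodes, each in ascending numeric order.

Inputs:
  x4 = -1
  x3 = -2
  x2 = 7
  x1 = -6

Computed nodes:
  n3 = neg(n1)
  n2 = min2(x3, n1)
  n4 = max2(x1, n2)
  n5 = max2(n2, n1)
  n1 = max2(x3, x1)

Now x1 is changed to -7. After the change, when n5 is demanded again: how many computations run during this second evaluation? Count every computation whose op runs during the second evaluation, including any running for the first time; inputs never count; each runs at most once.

Run set: n1 (1 run).
The important point: n1 recomputes to an identical value, and the output ends up unchanged.

Initial pass — values computed on the first demand:
  n1 = max2(-2, -6) = -2
  n2 = min2(-2, -2) = -2
  n5 = max2(-2, -2) = -2

Second demand — change propagation:
  n1: re-runs because x1 -6->-7; new result -2 (unchanged).
  n2: re-examined; everything it read last time is the same (x3 unchanged, n1 unchanged) — cache -2 kept, no run.
  n5: re-examined; everything it read last time is the same (n2 unchanged, n1 unchanged) — cache -2 kept, no run.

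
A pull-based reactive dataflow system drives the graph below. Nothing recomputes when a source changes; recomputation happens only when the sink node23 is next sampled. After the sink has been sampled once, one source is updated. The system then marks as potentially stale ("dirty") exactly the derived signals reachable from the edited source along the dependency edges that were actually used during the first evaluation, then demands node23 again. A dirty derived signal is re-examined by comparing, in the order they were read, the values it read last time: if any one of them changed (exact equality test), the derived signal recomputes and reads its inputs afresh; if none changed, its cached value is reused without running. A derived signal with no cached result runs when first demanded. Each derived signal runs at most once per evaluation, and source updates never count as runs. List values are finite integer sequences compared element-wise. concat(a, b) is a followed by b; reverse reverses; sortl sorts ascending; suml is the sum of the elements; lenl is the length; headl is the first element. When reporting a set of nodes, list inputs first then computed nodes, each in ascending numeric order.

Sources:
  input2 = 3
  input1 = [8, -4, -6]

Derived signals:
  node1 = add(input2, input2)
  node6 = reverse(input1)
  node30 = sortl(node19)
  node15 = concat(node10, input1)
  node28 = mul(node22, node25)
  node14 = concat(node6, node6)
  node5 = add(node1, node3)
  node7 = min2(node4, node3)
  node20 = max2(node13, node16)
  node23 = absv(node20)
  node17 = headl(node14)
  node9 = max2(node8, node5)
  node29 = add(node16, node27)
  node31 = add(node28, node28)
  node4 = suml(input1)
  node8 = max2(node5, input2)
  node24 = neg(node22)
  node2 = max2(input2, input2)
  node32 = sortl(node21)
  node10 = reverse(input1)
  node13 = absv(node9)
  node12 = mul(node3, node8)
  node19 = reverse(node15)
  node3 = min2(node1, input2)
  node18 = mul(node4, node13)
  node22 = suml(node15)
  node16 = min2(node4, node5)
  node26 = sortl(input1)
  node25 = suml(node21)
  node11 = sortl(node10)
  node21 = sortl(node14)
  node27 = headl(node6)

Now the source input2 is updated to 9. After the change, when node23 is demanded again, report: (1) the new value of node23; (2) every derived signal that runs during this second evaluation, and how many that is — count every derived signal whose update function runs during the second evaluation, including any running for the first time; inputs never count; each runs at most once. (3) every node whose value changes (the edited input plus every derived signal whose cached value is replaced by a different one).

First evaluation (everything demanded from the output):
  node1 = add(3, 3) = 6
  node3 = min2(6, 3) = 3
  node4 = suml([8, -4, -6]) = -2
  node5 = add(6, 3) = 9
  node8 = max2(9, 3) = 9
  node9 = max2(9, 9) = 9
  node13 = absv(9) = 9
  node16 = min2(-2, 9) = -2
  node20 = max2(9, -2) = 9
  node23 = absv(9) = 9

Propagation after the edit:
  node1: runs — input2 3->9; input2 3->9; result 18.
  node3: runs — node1 6->18; input2 3->9; result 9.
  node5: runs — node1 6->18; node3 3->9; result 27.
  node8: runs — node5 9->27; input2 3->9; result 27.
  node9: runs — node8 9->27; node5 9->27; result 27.
  node13: runs — node9 9->27; result 27.
  node16: runs — node5 9->27; result -2 (same value as before).
  node20: runs — node13 9->27; result 27.
  node23: runs — node20 9->27; result 27.

New value of node23: 27.
Derived signals that run: node1, node3, node5, node8, node9, node13, node16, node20, node23 — 9 in total.
Values that change: input2, node1, node3, node5, node8, node9, node13, node20, node23.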